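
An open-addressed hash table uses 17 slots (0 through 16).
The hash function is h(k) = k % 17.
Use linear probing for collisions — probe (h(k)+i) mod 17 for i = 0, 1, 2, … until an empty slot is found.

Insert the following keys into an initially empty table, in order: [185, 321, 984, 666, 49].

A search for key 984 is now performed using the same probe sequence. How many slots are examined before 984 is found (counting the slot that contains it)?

185: h=15 -> slot 15
321: h=15, probe 15,16 -> slot 16
984: h=15, probe 15,16,0 -> slot 0
666: h=3 -> slot 3
49: h=15, probe 15,16,0,1 -> slot 1
Table: [984, 49, ∅, 666, ∅, ∅, ∅, ∅, ∅, ∅, ∅, ∅, ∅, ∅, ∅, 185, 321]
Lookup 984: h=15, probe 15,16,0 → found at 0.

3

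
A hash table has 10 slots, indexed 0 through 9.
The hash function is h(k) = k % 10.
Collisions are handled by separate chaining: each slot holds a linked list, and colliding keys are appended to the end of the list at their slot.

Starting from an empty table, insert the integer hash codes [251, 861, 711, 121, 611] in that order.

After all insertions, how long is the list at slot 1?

251 -> bucket 1
861 -> bucket 1 (collision)
711 -> bucket 1 (collision)
121 -> bucket 1 (collision)
611 -> bucket 1 (collision)
Final buckets:
0: —
1: 251 -> 861 -> 711 -> 121 -> 611
2: —
3: —
4: —
5: —
6: —
7: —
8: —
9: —

5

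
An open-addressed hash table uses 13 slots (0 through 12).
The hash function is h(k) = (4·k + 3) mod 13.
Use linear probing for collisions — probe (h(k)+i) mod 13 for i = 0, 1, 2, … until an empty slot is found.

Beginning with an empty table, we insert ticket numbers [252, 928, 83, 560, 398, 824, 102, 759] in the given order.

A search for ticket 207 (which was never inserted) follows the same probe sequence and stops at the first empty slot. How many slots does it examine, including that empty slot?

4

Insert 252: h=10, slot 10 empty → index 10.
Insert 928: h=10, slot 10 occupied → index 11.
Insert 83: h=10, slots 10,11 occupied → index 12.
Insert 560: h=7, slot 7 empty → index 7.
Insert 398: h=9, slot 9 empty → index 9.
Insert 824: h=10, slots 10,11,12 occupied → index 0.
Insert 102: h=8, slot 8 empty → index 8.
Insert 759: h=10, slots 10,11,12,0 occupied → index 1.
Table: [824, 759, ∅, ∅, ∅, ∅, ∅, 560, 102, 398, 252, 928, 83]
Lookup 207: h=12, probe 12,0,1,2 → slot 2 empty, not found.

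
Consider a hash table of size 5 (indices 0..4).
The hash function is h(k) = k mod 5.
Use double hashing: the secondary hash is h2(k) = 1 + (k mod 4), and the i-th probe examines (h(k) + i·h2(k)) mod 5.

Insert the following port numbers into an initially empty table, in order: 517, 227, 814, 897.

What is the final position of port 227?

517 hashes to 2; slot 2 is free → place at 2.
227 hashes to 2, h2=4; 2 taken → place at 1.
814 hashes to 4; slot 4 is free → place at 4.
897 hashes to 2, h2=2; 2,4,1 taken → place at 3.
Table: [—, 227, 517, 897, 814]

1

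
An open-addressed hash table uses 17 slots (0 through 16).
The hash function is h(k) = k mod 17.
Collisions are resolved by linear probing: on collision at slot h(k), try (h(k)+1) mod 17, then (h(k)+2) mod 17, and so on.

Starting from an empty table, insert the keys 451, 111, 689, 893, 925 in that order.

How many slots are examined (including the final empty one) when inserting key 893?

451: h=9 => slot 9
111: h=9, probe 9,10 => slot 10
689: h=9, probe 9,10,11 => slot 11
893: h=9, probe 9,10,11,12 => slot 12
925: h=7 => slot 7
Table: [∅, ∅, ∅, ∅, ∅, ∅, ∅, 925, ∅, 451, 111, 689, 893, ∅, ∅, ∅, ∅]

4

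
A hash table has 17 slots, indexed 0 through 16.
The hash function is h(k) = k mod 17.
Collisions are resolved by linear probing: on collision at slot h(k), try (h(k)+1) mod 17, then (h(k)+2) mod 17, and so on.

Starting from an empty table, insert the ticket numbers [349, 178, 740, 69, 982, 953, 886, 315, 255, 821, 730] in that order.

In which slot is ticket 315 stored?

11

349 hashes to 9; slot 9 is free => place at 9.
178 hashes to 8; slot 8 is free => place at 8.
740 hashes to 9; 9 taken => place at 10.
69 hashes to 1; slot 1 is free => place at 1.
982 hashes to 13; slot 13 is free => place at 13.
953 hashes to 1; 1 taken => place at 2.
886 hashes to 2; 2 taken => place at 3.
315 hashes to 9; 9,10 taken => place at 11.
255 hashes to 0; slot 0 is free => place at 0.
821 hashes to 5; slot 5 is free => place at 5.
730 hashes to 16; slot 16 is free => place at 16.
Table: [255, 69, 953, 886, _, 821, _, _, 178, 349, 740, 315, _, 982, _, _, 730]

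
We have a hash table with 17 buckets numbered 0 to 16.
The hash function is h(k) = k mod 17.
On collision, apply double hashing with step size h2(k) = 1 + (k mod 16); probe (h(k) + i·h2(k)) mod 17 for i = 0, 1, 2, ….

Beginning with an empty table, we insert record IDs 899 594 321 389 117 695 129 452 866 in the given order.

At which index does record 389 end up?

4

899 hashes to 15; slot 15 is free -> place at 15.
594 hashes to 16; slot 16 is free -> place at 16.
321 hashes to 15, h2=2; 15 taken -> place at 0.
389 hashes to 15, h2=6; 15 taken -> place at 4.
117 hashes to 15, h2=6; 15,4 taken -> place at 10.
695 hashes to 15, h2=8; 15 taken -> place at 6.
129 hashes to 10, h2=2; 10 taken -> place at 12.
452 hashes to 10, h2=5; 10,15 taken -> place at 3.
866 hashes to 16, h2=3; 16 taken -> place at 2.
Table: [321, _, 866, 452, 389, _, 695, _, _, _, 117, _, 129, _, _, 899, 594]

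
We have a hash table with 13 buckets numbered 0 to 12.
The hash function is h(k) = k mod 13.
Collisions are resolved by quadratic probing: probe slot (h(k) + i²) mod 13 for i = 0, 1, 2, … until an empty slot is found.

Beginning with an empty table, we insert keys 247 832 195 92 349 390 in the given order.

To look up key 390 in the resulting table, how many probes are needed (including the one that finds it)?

Insert 247: h=0, slot 0 empty -> index 0.
Insert 832: h=0, slot 0 occupied -> index 1.
Insert 195: h=0, slots 0,1 occupied -> index 4.
Insert 92: h=1, slot 1 occupied -> index 2.
Insert 349: h=11, slot 11 empty -> index 11.
Insert 390: h=0, slots 0,1,4 occupied -> index 9.
Table: [247, 832, 92, _, 195, _, _, _, _, 390, _, 349, _]
Lookup 390: h=0, probe 0,1,4,9 → found at 9.

4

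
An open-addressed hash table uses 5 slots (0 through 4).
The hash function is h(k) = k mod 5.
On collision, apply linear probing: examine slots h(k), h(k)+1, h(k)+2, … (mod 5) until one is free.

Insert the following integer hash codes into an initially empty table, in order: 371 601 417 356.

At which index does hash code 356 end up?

4

371 hashes to 1; slot 1 is free => place at 1.
601 hashes to 1; 1 taken => place at 2.
417 hashes to 2; 2 taken => place at 3.
356 hashes to 1; 1,2,3 taken => place at 4.
Table: [—, 371, 601, 417, 356]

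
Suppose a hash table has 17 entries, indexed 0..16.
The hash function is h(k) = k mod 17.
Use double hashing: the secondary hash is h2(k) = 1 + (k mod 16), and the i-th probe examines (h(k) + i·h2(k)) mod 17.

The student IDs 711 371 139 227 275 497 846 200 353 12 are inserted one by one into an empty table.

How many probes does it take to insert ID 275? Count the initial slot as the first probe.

711: h=14 → slot 14
371: h=14, h2=4, probe 14,1 → slot 1
139: h=3 → slot 3
227: h=6 → slot 6
275: h=3, h2=4, probe 3,7 → slot 7
497: h=4 → slot 4
846: h=13 → slot 13
200: h=13, h2=9, probe 13,5 → slot 5
353: h=13, h2=2, probe 13,15 → slot 15
12: h=12 → slot 12
Table: [∅, 371, ∅, 139, 497, 200, 227, 275, ∅, ∅, ∅, ∅, 12, 846, 711, 353, ∅]

2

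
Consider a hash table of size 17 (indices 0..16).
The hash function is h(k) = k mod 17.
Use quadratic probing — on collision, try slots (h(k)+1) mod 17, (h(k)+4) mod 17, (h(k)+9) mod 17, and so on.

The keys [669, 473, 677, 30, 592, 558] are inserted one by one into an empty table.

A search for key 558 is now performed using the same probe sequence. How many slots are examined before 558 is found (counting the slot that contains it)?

6

Insert 669: h=6, slot 6 empty -> index 6.
Insert 473: h=14, slot 14 empty -> index 14.
Insert 677: h=14, slot 14 occupied -> index 15.
Insert 30: h=13, slot 13 empty -> index 13.
Insert 592: h=14, slots 14,15 occupied -> index 1.
Insert 558: h=14, slots 14,15,1,6,13 occupied -> index 5.
Table: [-, 592, -, -, -, 558, 669, -, -, -, -, -, -, 30, 473, 677, -]
Lookup 558: h=14, probe 14,15,1,6,13,5 → found at 5.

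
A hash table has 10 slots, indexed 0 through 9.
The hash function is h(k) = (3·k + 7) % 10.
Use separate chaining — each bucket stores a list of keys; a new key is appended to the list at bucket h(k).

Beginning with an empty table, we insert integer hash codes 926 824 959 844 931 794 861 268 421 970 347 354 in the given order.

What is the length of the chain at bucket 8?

Insert 926: h=5, bucket 5 empty → new chain.
Insert 824: h=9, bucket 9 empty → new chain.
Insert 959: h=4, bucket 4 empty → new chain.
Insert 844: h=9, bucket 9 nonempty → append to chain.
Insert 931: h=0, bucket 0 empty → new chain.
Insert 794: h=9, bucket 9 nonempty → append to chain.
Insert 861: h=0, bucket 0 nonempty → append to chain.
Insert 268: h=1, bucket 1 empty → new chain.
Insert 421: h=0, bucket 0 nonempty → append to chain.
Insert 970: h=7, bucket 7 empty → new chain.
Insert 347: h=8, bucket 8 empty → new chain.
Insert 354: h=9, bucket 9 nonempty → append to chain.
Final buckets:
0: 931 -> 861 -> 421
1: 268
2: _
3: _
4: 959
5: 926
6: _
7: 970
8: 347
9: 824 -> 844 -> 794 -> 354

1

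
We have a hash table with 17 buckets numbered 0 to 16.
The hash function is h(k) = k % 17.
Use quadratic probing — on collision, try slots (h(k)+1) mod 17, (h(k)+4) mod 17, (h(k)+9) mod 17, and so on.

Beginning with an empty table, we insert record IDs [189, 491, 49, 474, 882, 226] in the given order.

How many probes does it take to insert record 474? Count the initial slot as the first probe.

Insert 189: h=2, slot 2 empty => index 2.
Insert 491: h=15, slot 15 empty => index 15.
Insert 49: h=15, slot 15 occupied => index 16.
Insert 474: h=15, slots 15,16,2 occupied => index 7.
Insert 882: h=15, slots 15,16,2,7 occupied => index 14.
Insert 226: h=5, slot 5 empty => index 5.
Table: [., ., 189, ., ., 226, ., 474, ., ., ., ., ., ., 882, 491, 49]

4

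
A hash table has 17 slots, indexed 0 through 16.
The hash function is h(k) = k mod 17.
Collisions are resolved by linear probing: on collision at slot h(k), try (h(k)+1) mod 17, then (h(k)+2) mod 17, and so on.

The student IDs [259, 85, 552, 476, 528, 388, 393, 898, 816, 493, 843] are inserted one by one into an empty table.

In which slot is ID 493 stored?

6

Insert 259: h=4, slot 4 empty => index 4.
Insert 85: h=0, slot 0 empty => index 0.
Insert 552: h=8, slot 8 empty => index 8.
Insert 476: h=0, slot 0 occupied => index 1.
Insert 528: h=1, slot 1 occupied => index 2.
Insert 388: h=14, slot 14 empty => index 14.
Insert 393: h=2, slot 2 occupied => index 3.
Insert 898: h=14, slot 14 occupied => index 15.
Insert 816: h=0, slots 0,1,2,3,4 occupied => index 5.
Insert 493: h=0, slots 0,1,2,3,4,5 occupied => index 6.
Insert 843: h=10, slot 10 empty => index 10.
Table: [85, 476, 528, 393, 259, 816, 493, _, 552, _, 843, _, _, _, 388, 898, _]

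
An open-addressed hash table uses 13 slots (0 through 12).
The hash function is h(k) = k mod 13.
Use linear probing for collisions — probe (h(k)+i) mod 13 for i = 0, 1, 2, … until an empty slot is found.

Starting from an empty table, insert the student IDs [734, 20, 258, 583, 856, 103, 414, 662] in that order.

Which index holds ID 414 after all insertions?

2

Insert 734: h=6, slot 6 empty -> index 6.
Insert 20: h=7, slot 7 empty -> index 7.
Insert 258: h=11, slot 11 empty -> index 11.
Insert 583: h=11, slot 11 occupied -> index 12.
Insert 856: h=11, slots 11,12 occupied -> index 0.
Insert 103: h=12, slots 12,0 occupied -> index 1.
Insert 414: h=11, slots 11,12,0,1 occupied -> index 2.
Insert 662: h=12, slots 12,0,1,2 occupied -> index 3.
Table: [856, 103, 414, 662, -, -, 734, 20, -, -, -, 258, 583]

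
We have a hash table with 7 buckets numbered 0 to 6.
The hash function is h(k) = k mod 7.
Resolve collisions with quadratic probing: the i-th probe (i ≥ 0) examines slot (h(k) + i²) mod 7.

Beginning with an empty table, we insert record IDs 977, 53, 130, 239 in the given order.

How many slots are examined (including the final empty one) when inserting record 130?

Insert 977: h=4, slot 4 empty → index 4.
Insert 53: h=4, slot 4 occupied → index 5.
Insert 130: h=4, slots 4,5 occupied → index 1.
Insert 239: h=1, slot 1 occupied → index 2.
Table: [., 130, 239, ., 977, 53, .]

3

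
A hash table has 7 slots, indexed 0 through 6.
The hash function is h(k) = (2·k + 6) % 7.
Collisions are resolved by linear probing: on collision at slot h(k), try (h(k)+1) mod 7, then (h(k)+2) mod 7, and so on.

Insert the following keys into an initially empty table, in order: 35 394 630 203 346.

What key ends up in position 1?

203

Insert 35: h=6, slot 6 empty → index 6.
Insert 394: h=3, slot 3 empty → index 3.
Insert 630: h=6, slot 6 occupied → index 0.
Insert 203: h=6, slots 6,0 occupied → index 1.
Insert 346: h=5, slot 5 empty → index 5.
Table: [630, 203, ., 394, ., 346, 35]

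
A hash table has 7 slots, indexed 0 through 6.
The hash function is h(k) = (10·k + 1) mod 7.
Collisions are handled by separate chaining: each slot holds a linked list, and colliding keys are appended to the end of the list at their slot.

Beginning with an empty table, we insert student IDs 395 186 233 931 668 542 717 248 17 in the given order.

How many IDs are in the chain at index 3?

Insert 395: h=3, bucket 3 empty -> new chain.
Insert 186: h=6, bucket 6 empty -> new chain.
Insert 233: h=0, bucket 0 empty -> new chain.
Insert 931: h=1, bucket 1 empty -> new chain.
Insert 668: h=3, bucket 3 nonempty -> append to chain.
Insert 542: h=3, bucket 3 nonempty -> append to chain.
Insert 717: h=3, bucket 3 nonempty -> append to chain.
Insert 248: h=3, bucket 3 nonempty -> append to chain.
Insert 17: h=3, bucket 3 nonempty -> append to chain.
Final buckets:
0: 233
1: 931
2: .
3: 395 -> 668 -> 542 -> 717 -> 248 -> 17
4: .
5: .
6: 186

6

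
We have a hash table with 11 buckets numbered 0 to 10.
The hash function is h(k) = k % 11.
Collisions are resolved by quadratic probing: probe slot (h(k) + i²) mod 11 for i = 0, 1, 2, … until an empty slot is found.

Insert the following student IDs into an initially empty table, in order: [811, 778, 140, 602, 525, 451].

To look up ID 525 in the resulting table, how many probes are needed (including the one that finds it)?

5

811: h=8 => slot 8
778: h=8, probe 8,9 => slot 9
140: h=8, probe 8,9,1 => slot 1
602: h=8, probe 8,9,1,6 => slot 6
525: h=8, probe 8,9,1,6,2 => slot 2
451: h=0 => slot 0
Table: [451, 140, 525, ∅, ∅, ∅, 602, ∅, 811, 778, ∅]
Lookup 525: h=8, probe 8,9,1,6,2 → found at 2.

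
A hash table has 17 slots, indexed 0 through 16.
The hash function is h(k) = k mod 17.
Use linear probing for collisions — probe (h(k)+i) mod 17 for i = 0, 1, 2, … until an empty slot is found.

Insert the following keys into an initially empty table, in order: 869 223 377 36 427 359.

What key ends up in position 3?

Insert 869: h=2, slot 2 empty -> index 2.
Insert 223: h=2, slot 2 occupied -> index 3.
Insert 377: h=3, slot 3 occupied -> index 4.
Insert 36: h=2, slots 2,3,4 occupied -> index 5.
Insert 427: h=2, slots 2,3,4,5 occupied -> index 6.
Insert 359: h=2, slots 2,3,4,5,6 occupied -> index 7.
Table: [∅, ∅, 869, 223, 377, 36, 427, 359, ∅, ∅, ∅, ∅, ∅, ∅, ∅, ∅, ∅]

223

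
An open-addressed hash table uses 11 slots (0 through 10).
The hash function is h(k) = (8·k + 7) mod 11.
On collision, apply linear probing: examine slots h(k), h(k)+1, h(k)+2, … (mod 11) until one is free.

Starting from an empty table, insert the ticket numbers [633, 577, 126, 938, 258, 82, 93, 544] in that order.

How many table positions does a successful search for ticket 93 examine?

633: h=0 => slot 0
577: h=3 => slot 3
126: h=3, probe 3,4 => slot 4
938: h=9 => slot 9
258: h=3, probe 3,4,5 => slot 5
82: h=3, probe 3,4,5,6 => slot 6
93: h=3, probe 3,4,5,6,7 => slot 7
544: h=3, probe 3,4,5,6,7,8 => slot 8
Table: [633, ., ., 577, 126, 258, 82, 93, 544, 938, .]
Lookup 93: h=3, probe 3,4,5,6,7 → found at 7.

5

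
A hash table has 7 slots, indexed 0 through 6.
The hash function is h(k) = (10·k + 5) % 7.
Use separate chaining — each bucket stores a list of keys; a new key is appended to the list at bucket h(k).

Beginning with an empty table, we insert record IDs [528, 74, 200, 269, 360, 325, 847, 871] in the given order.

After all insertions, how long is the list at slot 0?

528 → bucket 0
74 → bucket 3
200 → bucket 3 (collision)
269 → bucket 0 (collision)
360 → bucket 0 (collision)
325 → bucket 0 (collision)
847 → bucket 5
871 → bucket 0 (collision)
Final buckets:
0: 528 -> 269 -> 360 -> 325 -> 871
1: .
2: .
3: 74 -> 200
4: .
5: 847
6: .

5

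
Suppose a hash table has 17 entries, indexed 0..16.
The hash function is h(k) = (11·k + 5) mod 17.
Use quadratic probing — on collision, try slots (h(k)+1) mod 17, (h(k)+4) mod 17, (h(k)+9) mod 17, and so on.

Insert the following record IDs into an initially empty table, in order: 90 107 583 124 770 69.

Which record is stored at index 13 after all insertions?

90 hashes to 9; slot 9 is free -> place at 9.
107 hashes to 9; 9 taken -> place at 10.
583 hashes to 9; 9,10 taken -> place at 13.
124 hashes to 9; 9,10,13 taken -> place at 1.
770 hashes to 9; 9,10,13,1 taken -> place at 8.
69 hashes to 16; slot 16 is free -> place at 16.
Table: [-, 124, -, -, -, -, -, -, 770, 90, 107, -, -, 583, -, -, 69]

583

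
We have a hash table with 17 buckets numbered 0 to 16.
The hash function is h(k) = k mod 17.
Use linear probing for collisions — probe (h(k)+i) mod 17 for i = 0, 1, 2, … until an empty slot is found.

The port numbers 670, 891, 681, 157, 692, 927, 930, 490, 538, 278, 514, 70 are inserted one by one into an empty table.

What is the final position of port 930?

670: h=7 => slot 7
891: h=7, probe 7,8 => slot 8
681: h=1 => slot 1
157: h=4 => slot 4
692: h=12 => slot 12
927: h=9 => slot 9
930: h=12, probe 12,13 => slot 13
490: h=14 => slot 14
538: h=11 => slot 11
278: h=6 => slot 6
514: h=4, probe 4,5 => slot 5
70: h=2 => slot 2
Table: [-, 681, 70, -, 157, 514, 278, 670, 891, 927, -, 538, 692, 930, 490, -, -]

13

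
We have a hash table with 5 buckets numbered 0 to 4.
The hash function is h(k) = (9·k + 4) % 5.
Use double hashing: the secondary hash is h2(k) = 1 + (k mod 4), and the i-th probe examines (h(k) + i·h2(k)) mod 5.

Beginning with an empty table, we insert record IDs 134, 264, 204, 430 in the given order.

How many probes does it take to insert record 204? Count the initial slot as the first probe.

Insert 134: h=0, slot 0 empty -> index 0.
Insert 264: h=0, h2=1, slot 0 occupied -> index 1.
Insert 204: h=0, h2=1, slots 0,1 occupied -> index 2.
Insert 430: h=4, slot 4 empty -> index 4.
Table: [134, 264, 204, _, 430]

3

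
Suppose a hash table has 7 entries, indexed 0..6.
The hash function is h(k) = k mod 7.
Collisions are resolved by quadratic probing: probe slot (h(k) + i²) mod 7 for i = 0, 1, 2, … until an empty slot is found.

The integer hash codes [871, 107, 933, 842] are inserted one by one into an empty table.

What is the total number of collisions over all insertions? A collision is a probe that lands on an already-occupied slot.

5

Insert 871: h=3, slot 3 empty → index 3.
Insert 107: h=2, slot 2 empty → index 2.
Insert 933: h=2, slots 2,3 occupied → index 6.
Insert 842: h=2, slots 2,3,6 occupied → index 4.
Table: [-, -, 107, 871, 842, -, 933]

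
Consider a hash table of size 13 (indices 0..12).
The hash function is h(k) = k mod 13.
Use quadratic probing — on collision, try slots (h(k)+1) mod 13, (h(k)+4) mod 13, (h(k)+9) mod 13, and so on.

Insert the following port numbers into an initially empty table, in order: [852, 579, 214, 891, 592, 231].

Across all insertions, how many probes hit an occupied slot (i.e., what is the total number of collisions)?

Insert 852: h=7, slot 7 empty => index 7.
Insert 579: h=7, slot 7 occupied => index 8.
Insert 214: h=6, slot 6 empty => index 6.
Insert 891: h=7, slots 7,8 occupied => index 11.
Insert 592: h=7, slots 7,8,11 occupied => index 3.
Insert 231: h=10, slot 10 empty => index 10.
Table: [—, —, —, 592, —, —, 214, 852, 579, —, 231, 891, —]

6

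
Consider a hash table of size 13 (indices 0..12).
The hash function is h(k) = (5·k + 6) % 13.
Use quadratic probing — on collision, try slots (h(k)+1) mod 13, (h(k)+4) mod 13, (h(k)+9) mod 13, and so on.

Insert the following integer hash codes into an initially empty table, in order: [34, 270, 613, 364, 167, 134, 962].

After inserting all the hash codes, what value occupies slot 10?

962

34: h=7 → slot 7
270: h=4 → slot 4
613: h=3 → slot 3
364: h=6 → slot 6
167: h=9 → slot 9
134: h=0 → slot 0
962: h=6, probe 6,7,10 → slot 10
Table: [134, _, _, 613, 270, _, 364, 34, _, 167, 962, _, _]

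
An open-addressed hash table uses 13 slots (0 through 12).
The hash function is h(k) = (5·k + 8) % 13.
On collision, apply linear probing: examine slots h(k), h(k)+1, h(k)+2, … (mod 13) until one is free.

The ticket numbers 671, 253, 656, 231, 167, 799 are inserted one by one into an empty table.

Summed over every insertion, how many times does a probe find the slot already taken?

3

671 hashes to 9; slot 9 is free => place at 9.
253 hashes to 12; slot 12 is free => place at 12.
656 hashes to 12; 12 taken => place at 0.
231 hashes to 6; slot 6 is free => place at 6.
167 hashes to 11; slot 11 is free => place at 11.
799 hashes to 12; 12,0 taken => place at 1.
Table: [656, 799, ., ., ., ., 231, ., ., 671, ., 167, 253]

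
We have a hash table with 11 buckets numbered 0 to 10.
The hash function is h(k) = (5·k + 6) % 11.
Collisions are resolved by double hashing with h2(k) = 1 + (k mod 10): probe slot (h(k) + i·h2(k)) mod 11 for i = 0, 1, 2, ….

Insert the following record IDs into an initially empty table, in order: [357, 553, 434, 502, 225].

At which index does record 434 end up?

3

357: h=9 -> slot 9
553: h=10 -> slot 10
434: h=9, h2=5, probe 9,3 -> slot 3
502: h=8 -> slot 8
225: h=9, h2=6, probe 9,4 -> slot 4
Table: [_, _, _, 434, 225, _, _, _, 502, 357, 553]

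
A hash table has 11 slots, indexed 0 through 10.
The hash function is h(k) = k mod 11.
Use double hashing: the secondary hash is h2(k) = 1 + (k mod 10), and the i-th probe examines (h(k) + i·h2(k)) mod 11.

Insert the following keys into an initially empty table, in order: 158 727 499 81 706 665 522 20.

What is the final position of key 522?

158: h=4 → slot 4
727: h=1 → slot 1
499: h=4, h2=10, probe 4,3 → slot 3
81: h=4, h2=2, probe 4,6 → slot 6
706: h=2 → slot 2
665: h=5 → slot 5
522: h=5, h2=3, probe 5,8 → slot 8
20: h=9 → slot 9
Table: [., 727, 706, 499, 158, 665, 81, ., 522, 20, .]

8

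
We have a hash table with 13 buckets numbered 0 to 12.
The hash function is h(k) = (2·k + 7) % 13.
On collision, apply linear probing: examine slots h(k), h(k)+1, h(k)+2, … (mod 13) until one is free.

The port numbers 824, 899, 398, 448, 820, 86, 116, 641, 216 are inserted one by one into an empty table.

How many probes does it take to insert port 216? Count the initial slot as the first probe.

4

824: h=4 → slot 4
899: h=11 → slot 11
398: h=10 → slot 10
448: h=6 → slot 6
820: h=9 → slot 9
86: h=10, probe 10,11,12 → slot 12
116: h=5 → slot 5
641: h=2 → slot 2
216: h=10, probe 10,11,12,0 → slot 0
Table: [216, ∅, 641, ∅, 824, 116, 448, ∅, ∅, 820, 398, 899, 86]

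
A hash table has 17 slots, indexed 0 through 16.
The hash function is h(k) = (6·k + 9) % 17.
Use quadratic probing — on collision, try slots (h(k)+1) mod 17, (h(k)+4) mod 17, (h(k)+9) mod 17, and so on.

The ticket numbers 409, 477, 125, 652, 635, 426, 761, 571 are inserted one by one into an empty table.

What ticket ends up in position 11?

409: h=15 → slot 15
477: h=15, probe 15,16 → slot 16
125: h=11 → slot 11
652: h=11, probe 11,12 → slot 12
635: h=11, probe 11,12,15,3 → slot 3
426: h=15, probe 15,16,2 → slot 2
761: h=2, probe 2,3,6 → slot 6
571: h=1 → slot 1
Table: [., 571, 426, 635, ., ., 761, ., ., ., ., 125, 652, ., ., 409, 477]

125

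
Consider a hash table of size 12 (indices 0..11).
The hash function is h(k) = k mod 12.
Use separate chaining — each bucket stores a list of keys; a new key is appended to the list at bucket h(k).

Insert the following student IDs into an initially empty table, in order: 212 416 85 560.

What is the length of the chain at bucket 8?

3

Insert 212: h=8, bucket 8 empty → new chain.
Insert 416: h=8, bucket 8 nonempty → append to chain.
Insert 85: h=1, bucket 1 empty → new chain.
Insert 560: h=8, bucket 8 nonempty → append to chain.
Final buckets:
0: —
1: 85
2: —
3: —
4: —
5: —
6: —
7: —
8: 212 -> 416 -> 560
9: —
10: —
11: —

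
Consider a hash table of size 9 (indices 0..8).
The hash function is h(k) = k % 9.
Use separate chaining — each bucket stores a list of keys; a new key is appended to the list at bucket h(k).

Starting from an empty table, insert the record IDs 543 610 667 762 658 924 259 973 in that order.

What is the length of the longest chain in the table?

Insert 543: h=3, bucket 3 empty -> new chain.
Insert 610: h=7, bucket 7 empty -> new chain.
Insert 667: h=1, bucket 1 empty -> new chain.
Insert 762: h=6, bucket 6 empty -> new chain.
Insert 658: h=1, bucket 1 nonempty -> append to chain.
Insert 924: h=6, bucket 6 nonempty -> append to chain.
Insert 259: h=7, bucket 7 nonempty -> append to chain.
Insert 973: h=1, bucket 1 nonempty -> append to chain.
Final buckets:
0: .
1: 667 -> 658 -> 973
2: .
3: 543
4: .
5: .
6: 762 -> 924
7: 610 -> 259
8: .

3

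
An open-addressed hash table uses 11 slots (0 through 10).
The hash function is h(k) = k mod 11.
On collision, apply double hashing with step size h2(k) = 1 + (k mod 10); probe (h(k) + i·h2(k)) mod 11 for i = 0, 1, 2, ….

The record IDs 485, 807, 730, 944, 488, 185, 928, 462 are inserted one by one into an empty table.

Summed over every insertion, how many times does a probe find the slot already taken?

7

485: h=1 -> slot 1
807: h=4 -> slot 4
730: h=4, h2=1, probe 4,5 -> slot 5
944: h=9 -> slot 9
488: h=4, h2=9, probe 4,2 -> slot 2
185: h=9, h2=6, probe 9,4,10 -> slot 10
928: h=4, h2=9, probe 4,2,0 -> slot 0
462: h=0, h2=3, probe 0,3 -> slot 3
Table: [928, 485, 488, 462, 807, 730, _, _, _, 944, 185]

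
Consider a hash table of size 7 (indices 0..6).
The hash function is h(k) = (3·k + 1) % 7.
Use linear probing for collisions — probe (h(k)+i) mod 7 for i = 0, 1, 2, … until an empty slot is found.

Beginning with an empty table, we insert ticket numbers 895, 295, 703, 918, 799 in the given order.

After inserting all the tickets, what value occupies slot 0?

Insert 895: h=5, slot 5 empty => index 5.
Insert 295: h=4, slot 4 empty => index 4.
Insert 703: h=3, slot 3 empty => index 3.
Insert 918: h=4, slots 4,5 occupied => index 6.
Insert 799: h=4, slots 4,5,6 occupied => index 0.
Table: [799, _, _, 703, 295, 895, 918]

799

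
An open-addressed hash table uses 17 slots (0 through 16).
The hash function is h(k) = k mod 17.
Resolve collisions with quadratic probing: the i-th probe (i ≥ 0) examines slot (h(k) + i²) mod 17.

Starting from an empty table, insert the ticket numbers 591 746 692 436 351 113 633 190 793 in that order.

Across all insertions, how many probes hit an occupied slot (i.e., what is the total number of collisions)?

14

591 hashes to 13; slot 13 is free => place at 13.
746 hashes to 15; slot 15 is free => place at 15.
692 hashes to 12; slot 12 is free => place at 12.
436 hashes to 11; slot 11 is free => place at 11.
351 hashes to 11; 11,12,15 taken => place at 3.
113 hashes to 11; 11,12,15,3 taken => place at 10.
633 hashes to 4; slot 4 is free => place at 4.
190 hashes to 3; 3,4 taken => place at 7.
793 hashes to 11; 11,12,15,3,10 taken => place at 2.
Table: [—, —, 793, 351, 633, —, —, 190, —, —, 113, 436, 692, 591, —, 746, —]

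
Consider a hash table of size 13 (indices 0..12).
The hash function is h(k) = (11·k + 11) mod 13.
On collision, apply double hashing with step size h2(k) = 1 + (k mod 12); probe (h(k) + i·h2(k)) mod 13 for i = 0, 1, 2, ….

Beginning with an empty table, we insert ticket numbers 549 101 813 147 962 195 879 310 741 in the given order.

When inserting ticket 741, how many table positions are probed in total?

5

Insert 549: h=5, slot 5 empty => index 5.
Insert 101: h=4, slot 4 empty => index 4.
Insert 813: h=10, slot 10 empty => index 10.
Insert 147: h=3, slot 3 empty => index 3.
Insert 962: h=11, slot 11 empty => index 11.
Insert 195: h=11, h2=4, slot 11 occupied => index 2.
Insert 879: h=8, slot 8 empty => index 8.
Insert 310: h=2, h2=11, slot 2 occupied => index 0.
Insert 741: h=11, h2=10, slots 11,8,5,2 occupied => index 12.
Table: [310, ., 195, 147, 101, 549, ., ., 879, ., 813, 962, 741]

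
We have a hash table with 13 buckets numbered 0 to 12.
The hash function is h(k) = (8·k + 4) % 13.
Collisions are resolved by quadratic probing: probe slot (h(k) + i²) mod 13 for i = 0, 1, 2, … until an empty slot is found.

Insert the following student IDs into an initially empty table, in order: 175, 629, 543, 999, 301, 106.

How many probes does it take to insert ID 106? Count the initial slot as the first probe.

175 hashes to 0; slot 0 is free → place at 0.
629 hashes to 5; slot 5 is free → place at 5.
543 hashes to 6; slot 6 is free → place at 6.
999 hashes to 1; slot 1 is free → place at 1.
301 hashes to 7; slot 7 is free → place at 7.
106 hashes to 7; 7 taken → place at 8.
Table: [175, 999, ., ., ., 629, 543, 301, 106, ., ., ., .]

2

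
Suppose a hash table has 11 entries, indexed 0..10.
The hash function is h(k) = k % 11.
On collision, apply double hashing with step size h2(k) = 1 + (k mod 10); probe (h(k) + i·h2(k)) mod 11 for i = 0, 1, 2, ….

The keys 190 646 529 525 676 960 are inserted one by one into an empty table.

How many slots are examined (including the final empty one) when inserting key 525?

3

190 hashes to 3; slot 3 is free → place at 3.
646 hashes to 8; slot 8 is free → place at 8.
529 hashes to 1; slot 1 is free → place at 1.
525 hashes to 8, h2=6; 8,3 taken → place at 9.
676 hashes to 5; slot 5 is free → place at 5.
960 hashes to 3, h2=1; 3 taken → place at 4.
Table: [—, 529, —, 190, 960, 676, —, —, 646, 525, —]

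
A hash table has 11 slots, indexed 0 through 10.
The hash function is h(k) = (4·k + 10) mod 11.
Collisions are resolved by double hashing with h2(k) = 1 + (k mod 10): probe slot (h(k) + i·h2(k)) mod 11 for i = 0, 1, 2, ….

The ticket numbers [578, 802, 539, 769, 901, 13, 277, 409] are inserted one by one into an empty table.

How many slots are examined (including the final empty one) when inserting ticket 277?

2

Insert 578: h=1, slot 1 empty -> index 1.
Insert 802: h=6, slot 6 empty -> index 6.
Insert 539: h=10, slot 10 empty -> index 10.
Insert 769: h=6, h2=10, slot 6 occupied -> index 5.
Insert 901: h=6, h2=2, slot 6 occupied -> index 8.
Insert 13: h=7, slot 7 empty -> index 7.
Insert 277: h=7, h2=8, slot 7 occupied -> index 4.
Insert 409: h=7, h2=10, slots 7,6,5,4 occupied -> index 3.
Table: [-, 578, -, 409, 277, 769, 802, 13, 901, -, 539]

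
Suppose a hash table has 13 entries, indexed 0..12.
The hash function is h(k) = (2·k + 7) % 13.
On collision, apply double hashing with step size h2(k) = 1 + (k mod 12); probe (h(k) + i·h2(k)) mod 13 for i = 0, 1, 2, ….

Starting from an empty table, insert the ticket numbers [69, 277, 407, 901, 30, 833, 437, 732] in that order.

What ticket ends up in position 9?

Insert 69: h=2, slot 2 empty → index 2.
Insert 277: h=2, h2=2, slot 2 occupied → index 4.
Insert 407: h=2, h2=12, slot 2 occupied → index 1.
Insert 901: h=2, h2=2, slots 2,4 occupied → index 6.
Insert 30: h=2, h2=7, slot 2 occupied → index 9.
Insert 833: h=9, h2=6, slots 9,2 occupied → index 8.
Insert 437: h=10, slot 10 empty → index 10.
Insert 732: h=2, h2=1, slot 2 occupied → index 3.
Table: [∅, 407, 69, 732, 277, ∅, 901, ∅, 833, 30, 437, ∅, ∅]

30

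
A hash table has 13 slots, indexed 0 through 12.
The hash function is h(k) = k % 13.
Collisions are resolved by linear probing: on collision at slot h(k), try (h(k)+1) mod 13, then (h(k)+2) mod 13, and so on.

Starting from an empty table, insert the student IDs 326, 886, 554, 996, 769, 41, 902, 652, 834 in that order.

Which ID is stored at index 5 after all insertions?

326: h=1 → slot 1
886: h=2 → slot 2
554: h=8 → slot 8
996: h=8, probe 8,9 → slot 9
769: h=2, probe 2,3 → slot 3
41: h=2, probe 2,3,4 → slot 4
902: h=5 → slot 5
652: h=2, probe 2,3,4,5,6 → slot 6
834: h=2, probe 2,3,4,5,6,7 → slot 7
Table: [-, 326, 886, 769, 41, 902, 652, 834, 554, 996, -, -, -]

902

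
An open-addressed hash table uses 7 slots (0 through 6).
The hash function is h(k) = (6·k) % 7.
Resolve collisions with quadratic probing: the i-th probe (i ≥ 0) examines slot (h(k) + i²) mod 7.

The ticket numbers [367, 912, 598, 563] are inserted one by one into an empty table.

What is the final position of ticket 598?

1

Insert 367: h=4, slot 4 empty => index 4.
Insert 912: h=5, slot 5 empty => index 5.
Insert 598: h=4, slots 4,5 occupied => index 1.
Insert 563: h=4, slots 4,5,1 occupied => index 6.
Table: [—, 598, —, —, 367, 912, 563]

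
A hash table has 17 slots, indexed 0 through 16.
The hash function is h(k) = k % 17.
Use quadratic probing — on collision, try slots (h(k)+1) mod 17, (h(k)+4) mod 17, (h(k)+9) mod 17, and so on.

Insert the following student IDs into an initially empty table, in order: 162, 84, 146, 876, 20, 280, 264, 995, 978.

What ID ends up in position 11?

162: h=9 → slot 9
84: h=16 → slot 16
146: h=10 → slot 10
876: h=9, probe 9,10,13 → slot 13
20: h=3 → slot 3
280: h=8 → slot 8
264: h=9, probe 9,10,13,1 → slot 1
995: h=9, probe 9,10,13,1,8,0 → slot 0
978: h=9, probe 9,10,13,1,8,0,11 → slot 11
Table: [995, 264, -, 20, -, -, -, -, 280, 162, 146, 978, -, 876, -, -, 84]

978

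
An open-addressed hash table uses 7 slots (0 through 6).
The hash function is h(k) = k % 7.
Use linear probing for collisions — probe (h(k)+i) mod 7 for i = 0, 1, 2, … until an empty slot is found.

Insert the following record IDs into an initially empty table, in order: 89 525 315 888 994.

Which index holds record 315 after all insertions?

Insert 89: h=5, slot 5 empty → index 5.
Insert 525: h=0, slot 0 empty → index 0.
Insert 315: h=0, slot 0 occupied → index 1.
Insert 888: h=6, slot 6 empty → index 6.
Insert 994: h=0, slots 0,1 occupied → index 2.
Table: [525, 315, 994, -, -, 89, 888]

1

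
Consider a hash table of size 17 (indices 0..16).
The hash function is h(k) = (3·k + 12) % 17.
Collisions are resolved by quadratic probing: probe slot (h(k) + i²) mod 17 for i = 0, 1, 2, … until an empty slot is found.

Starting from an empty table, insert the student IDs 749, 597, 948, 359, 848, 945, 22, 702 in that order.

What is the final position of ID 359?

Insert 749: h=15, slot 15 empty -> index 15.
Insert 597: h=1, slot 1 empty -> index 1.
Insert 948: h=0, slot 0 empty -> index 0.
Insert 359: h=1, slot 1 occupied -> index 2.
Insert 848: h=6, slot 6 empty -> index 6.
Insert 945: h=8, slot 8 empty -> index 8.
Insert 22: h=10, slot 10 empty -> index 10.
Insert 702: h=10, slot 10 occupied -> index 11.
Table: [948, 597, 359, ., ., ., 848, ., 945, ., 22, 702, ., ., ., 749, .]

2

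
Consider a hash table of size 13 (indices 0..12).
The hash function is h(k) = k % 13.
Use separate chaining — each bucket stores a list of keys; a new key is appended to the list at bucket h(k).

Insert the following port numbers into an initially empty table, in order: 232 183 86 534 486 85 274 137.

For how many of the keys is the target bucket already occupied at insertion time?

Insert 232: h=11, bucket 11 empty -> new chain.
Insert 183: h=1, bucket 1 empty -> new chain.
Insert 86: h=8, bucket 8 empty -> new chain.
Insert 534: h=1, bucket 1 nonempty -> append to chain.
Insert 486: h=5, bucket 5 empty -> new chain.
Insert 85: h=7, bucket 7 empty -> new chain.
Insert 274: h=1, bucket 1 nonempty -> append to chain.
Insert 137: h=7, bucket 7 nonempty -> append to chain.
Final buckets:
0: -
1: 183 -> 534 -> 274
2: -
3: -
4: -
5: 486
6: -
7: 85 -> 137
8: 86
9: -
10: -
11: 232
12: -

3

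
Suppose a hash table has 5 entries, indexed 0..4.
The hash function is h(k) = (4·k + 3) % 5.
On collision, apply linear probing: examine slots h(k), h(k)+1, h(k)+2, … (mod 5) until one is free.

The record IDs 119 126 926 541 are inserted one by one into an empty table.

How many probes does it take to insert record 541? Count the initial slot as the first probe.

119 hashes to 4; slot 4 is free => place at 4.
126 hashes to 2; slot 2 is free => place at 2.
926 hashes to 2; 2 taken => place at 3.
541 hashes to 2; 2,3,4 taken => place at 0.
Table: [541, ., 126, 926, 119]

4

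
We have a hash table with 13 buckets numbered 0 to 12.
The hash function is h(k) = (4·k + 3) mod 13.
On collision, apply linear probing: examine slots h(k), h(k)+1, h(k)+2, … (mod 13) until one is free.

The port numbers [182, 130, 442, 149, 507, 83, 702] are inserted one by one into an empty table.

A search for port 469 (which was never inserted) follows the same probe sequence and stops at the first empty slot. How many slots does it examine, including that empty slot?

2

182 hashes to 3; slot 3 is free => place at 3.
130 hashes to 3; 3 taken => place at 4.
442 hashes to 3; 3,4 taken => place at 5.
149 hashes to 1; slot 1 is free => place at 1.
507 hashes to 3; 3,4,5 taken => place at 6.
83 hashes to 10; slot 10 is free => place at 10.
702 hashes to 3; 3,4,5,6 taken => place at 7.
Table: [∅, 149, ∅, 182, 130, 442, 507, 702, ∅, ∅, 83, ∅, ∅]
Lookup 469: h=7, probe 7,8 → slot 8 empty, not found.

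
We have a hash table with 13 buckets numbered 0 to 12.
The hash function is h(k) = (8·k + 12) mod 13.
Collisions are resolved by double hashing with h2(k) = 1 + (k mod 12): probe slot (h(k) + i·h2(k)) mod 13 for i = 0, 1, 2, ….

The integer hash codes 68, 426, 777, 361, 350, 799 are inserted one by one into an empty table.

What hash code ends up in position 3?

68 hashes to 10; slot 10 is free => place at 10.
426 hashes to 1; slot 1 is free => place at 1.
777 hashes to 1, h2=10; 1 taken => place at 11.
361 hashes to 1, h2=2; 1 taken => place at 3.
350 hashes to 4; slot 4 is free => place at 4.
799 hashes to 8; slot 8 is free => place at 8.
Table: [∅, 426, ∅, 361, 350, ∅, ∅, ∅, 799, ∅, 68, 777, ∅]

361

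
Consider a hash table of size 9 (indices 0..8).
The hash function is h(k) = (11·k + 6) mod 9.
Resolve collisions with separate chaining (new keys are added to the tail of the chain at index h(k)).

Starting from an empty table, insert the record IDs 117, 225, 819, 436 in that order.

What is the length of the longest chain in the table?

Insert 117: h=6, bucket 6 empty → new chain.
Insert 225: h=6, bucket 6 nonempty → append to chain.
Insert 819: h=6, bucket 6 nonempty → append to chain.
Insert 436: h=5, bucket 5 empty → new chain.
Final buckets:
0: _
1: _
2: _
3: _
4: _
5: 436
6: 117 -> 225 -> 819
7: _
8: _

3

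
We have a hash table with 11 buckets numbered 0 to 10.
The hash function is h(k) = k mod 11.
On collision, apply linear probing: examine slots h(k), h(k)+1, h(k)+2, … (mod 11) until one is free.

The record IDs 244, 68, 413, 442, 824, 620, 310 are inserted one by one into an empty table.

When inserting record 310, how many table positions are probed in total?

Insert 244: h=2, slot 2 empty -> index 2.
Insert 68: h=2, slot 2 occupied -> index 3.
Insert 413: h=6, slot 6 empty -> index 6.
Insert 442: h=2, slots 2,3 occupied -> index 4.
Insert 824: h=10, slot 10 empty -> index 10.
Insert 620: h=4, slot 4 occupied -> index 5.
Insert 310: h=2, slots 2,3,4,5,6 occupied -> index 7.
Table: [., ., 244, 68, 442, 620, 413, 310, ., ., 824]

6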